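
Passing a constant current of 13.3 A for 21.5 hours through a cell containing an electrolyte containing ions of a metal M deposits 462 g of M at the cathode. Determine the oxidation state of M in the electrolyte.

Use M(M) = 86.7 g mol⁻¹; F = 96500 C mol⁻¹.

+2

Q = I·t = 13.30 A × 77400 s = 1029000 C, so n(e⁻) = 1029000/96500 = 10.67 mol.
n(M) deposited = 462 / 86.7 = 5.329 mol.
Electrons per atom = n(e⁻)/n(M) = 10.67 / 5.329 = 2.00 ≈ 2, so the ion is M²⁺.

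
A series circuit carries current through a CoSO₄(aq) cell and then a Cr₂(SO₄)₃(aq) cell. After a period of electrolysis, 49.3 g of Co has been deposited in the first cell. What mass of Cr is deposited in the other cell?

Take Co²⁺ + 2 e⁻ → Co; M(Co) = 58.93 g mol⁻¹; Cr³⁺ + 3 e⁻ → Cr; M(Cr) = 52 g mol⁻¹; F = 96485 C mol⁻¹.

29.0 g

n(Co) = 49.3 / 58.93 = 0.8366 mol.
Since Co²⁺ + 2 e⁻ → Co, n(e⁻) passed = 2 × 0.8366 = 1.673 mol.
Cells in series carry the same charge, so the same 1.673 mol of electrons passes through cell 2.
Cr³⁺ + 3 e⁻ → Cr, so n(Cr) = 1.673 / 3 = 0.5577 mol.
m(Cr) = 0.5577 × 52 = 29.0 g.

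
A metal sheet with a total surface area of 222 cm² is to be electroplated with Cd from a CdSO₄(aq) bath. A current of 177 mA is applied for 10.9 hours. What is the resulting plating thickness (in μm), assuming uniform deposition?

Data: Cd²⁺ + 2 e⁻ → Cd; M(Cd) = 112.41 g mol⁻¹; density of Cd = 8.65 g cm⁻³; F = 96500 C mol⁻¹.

Q = I·t = 0.1770 × 39240 = 6945 C; n(e⁻) = 0.07197 mol.
n(Cd) = n(e⁻)/2 = 0.03599 mol, so m = 0.03599 × 112.41 = 4.045 g.
Volume = m/ρ = 4.045 / 8.65 = 0.4677 cm³.
Thickness = V/A = 0.4677 / 222 = 0.00211 cm = 21.1 μm.

21.1 μm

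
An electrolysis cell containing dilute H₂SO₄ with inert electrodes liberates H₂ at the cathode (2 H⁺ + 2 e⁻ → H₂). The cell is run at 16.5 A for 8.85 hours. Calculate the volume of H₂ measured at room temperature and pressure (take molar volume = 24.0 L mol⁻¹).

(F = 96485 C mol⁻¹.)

Q = I·t = 16.50 A × 31860 s = 525700 C.
n(e⁻) = Q/F = 525700 / 96485 = 5.448 mol.
2 electrons are transferred per H₂ molecule, so n(H₂) = 5.448 / 2 = 2.724 mol.
V = n × V_m = 2.724 × 24.0 = 65.4 L.

65.4 L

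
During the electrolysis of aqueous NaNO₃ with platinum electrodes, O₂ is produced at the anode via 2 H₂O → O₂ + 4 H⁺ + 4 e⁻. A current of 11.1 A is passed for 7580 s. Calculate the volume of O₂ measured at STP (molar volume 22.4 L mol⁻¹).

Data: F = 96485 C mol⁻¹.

Q = I·t = 11.10 A × 7580.0 s = 84140 C.
n(e⁻) = Q/F = 84140 / 96485 = 0.8720 mol.
4 electrons are transferred per O₂ molecule, so n(O₂) = 0.8720 / 4 = 0.2180 mol.
V = n × V_m = 0.2180 × 22.4 = 4.88 L.

4.88 L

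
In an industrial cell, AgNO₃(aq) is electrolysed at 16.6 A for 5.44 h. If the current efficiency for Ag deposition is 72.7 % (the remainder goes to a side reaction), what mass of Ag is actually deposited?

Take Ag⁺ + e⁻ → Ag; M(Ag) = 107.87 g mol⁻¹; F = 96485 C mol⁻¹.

Q = I·t = 16.60 × 19584 = 325100 C.
n(e⁻) = 325100/96485 = 3.369 mol; theoretically n(Ag) = 3.369/1 = 3.369 mol, m_theo = 363.5 g.
At 72.7 % efficiency, m_actual = 0.727 × 363.5 = 264 g.

264 g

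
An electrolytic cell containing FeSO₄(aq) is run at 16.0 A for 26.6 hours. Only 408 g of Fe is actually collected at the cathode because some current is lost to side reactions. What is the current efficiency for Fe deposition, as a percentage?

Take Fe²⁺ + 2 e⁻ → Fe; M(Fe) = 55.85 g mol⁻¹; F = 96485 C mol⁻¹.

92.0 %

Q = I·t = 16.00 × 95760 = 1532000 C; n(e⁻) = 1532000/96485 = 15.88 mol.
Theoretical n(Fe) = n(e⁻)/2 = 7.940 mol, i.e. m_theo = 7.940 × 55.85 = 443.4 g.
Efficiency = m_actual / m_theo = 408 / 443.4 = 92.0 %.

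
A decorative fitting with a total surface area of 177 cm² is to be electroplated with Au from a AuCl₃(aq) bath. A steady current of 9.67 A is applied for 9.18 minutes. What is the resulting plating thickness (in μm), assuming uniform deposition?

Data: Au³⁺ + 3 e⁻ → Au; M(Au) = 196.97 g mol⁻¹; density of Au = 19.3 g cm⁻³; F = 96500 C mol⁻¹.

Q = I·t = 9.670 × 550.80 = 5326 C; n(e⁻) = 0.05519 mol.
n(Au) = n(e⁻)/3 = 0.01840 mol, so m = 0.01840 × 196.97 = 3.624 g.
Volume = m/ρ = 3.624 / 19.3 = 0.1878 cm³.
Thickness = V/A = 0.1878 / 177 = 0.00106 cm = 10.6 μm.

10.6 μm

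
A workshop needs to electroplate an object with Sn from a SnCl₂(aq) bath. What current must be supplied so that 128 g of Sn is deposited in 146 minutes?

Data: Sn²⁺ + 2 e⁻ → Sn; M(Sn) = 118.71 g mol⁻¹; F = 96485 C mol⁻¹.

23.8 A

n(Sn) = 128 / 118.71 = 1.078 mol.
n(e⁻) = 2 × 1.078 = 2.157 mol.
Q = n(e⁻)·F = 2.157 × 96485 = 208100 C.
I = Q/t = 208100 / 8760.0 s = 23.8 A.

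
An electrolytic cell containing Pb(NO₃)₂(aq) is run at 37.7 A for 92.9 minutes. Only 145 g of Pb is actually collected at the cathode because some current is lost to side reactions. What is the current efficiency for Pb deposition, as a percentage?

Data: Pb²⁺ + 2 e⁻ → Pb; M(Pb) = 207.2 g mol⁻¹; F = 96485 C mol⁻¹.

64.3 %

Q = I·t = 37.70 × 5574.0 = 210100 C; n(e⁻) = 210100/96485 = 2.178 mol.
Theoretical n(Pb) = n(e⁻)/2 = 1.089 mol, i.e. m_theo = 1.089 × 207.2 = 225.6 g.
Efficiency = m_actual / m_theo = 145 / 225.6 = 64.3 %.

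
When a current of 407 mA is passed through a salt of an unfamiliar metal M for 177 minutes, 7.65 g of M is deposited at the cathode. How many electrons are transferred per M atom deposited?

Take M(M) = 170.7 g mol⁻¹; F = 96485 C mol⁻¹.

1

Q = I·t = 0.4070 A × 10620 s = 4322 C, so n(e⁻) = 4322/96485 = 0.04480 mol.
n(M) deposited = 7.65 / 170.7 = 0.04482 mol.
Electrons per atom = n(e⁻)/n(M) = 0.04480 / 0.04482 = 1.00 ≈ 1, so the ion is M⁺.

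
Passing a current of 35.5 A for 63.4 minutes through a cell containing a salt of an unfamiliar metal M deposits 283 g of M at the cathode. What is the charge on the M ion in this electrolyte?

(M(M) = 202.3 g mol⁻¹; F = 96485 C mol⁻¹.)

Q = I·t = 35.50 A × 3804.0 s = 135000 C, so n(e⁻) = 135000/96485 = 1.400 mol.
n(M) deposited = 283 / 202.3 = 1.399 mol.
Electrons per atom = n(e⁻)/n(M) = 1.400 / 1.399 = 1.00 ≈ 1, so the ion is M⁺.

+1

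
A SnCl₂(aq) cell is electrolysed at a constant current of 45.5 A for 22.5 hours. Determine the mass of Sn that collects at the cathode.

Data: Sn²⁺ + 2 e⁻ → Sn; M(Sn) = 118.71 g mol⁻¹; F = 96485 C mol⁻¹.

2270 g

Q = I·t = 45.50 A × 81000 s = 3686000 C.
n(e⁻) = Q/F = 3686000 / 96485 = 38.20 mol.
Sn²⁺ + 2 e⁻ → Sn, so n(Sn) = n(e⁻)/2 = 19.10 mol.
m = n·M = 19.10 × 118.71 = 2270 g.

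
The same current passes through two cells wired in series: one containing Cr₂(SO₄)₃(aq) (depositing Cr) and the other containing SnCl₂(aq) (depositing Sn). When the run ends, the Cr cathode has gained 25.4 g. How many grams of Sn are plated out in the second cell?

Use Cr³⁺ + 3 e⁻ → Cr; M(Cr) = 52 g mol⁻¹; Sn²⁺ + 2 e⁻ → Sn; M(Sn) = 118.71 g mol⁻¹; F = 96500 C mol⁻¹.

n(Cr) = 25.4 / 52 = 0.4885 mol.
Since Cr³⁺ + 3 e⁻ → Cr, n(e⁻) passed = 3 × 0.4885 = 1.465 mol.
Cells in series carry the same charge, so the same 1.465 mol of electrons passes through cell 2.
Sn²⁺ + 2 e⁻ → Sn, so n(Sn) = 1.465 / 2 = 0.7327 mol.
m(Sn) = 0.7327 × 118.71 = 87.0 g.

87.0 g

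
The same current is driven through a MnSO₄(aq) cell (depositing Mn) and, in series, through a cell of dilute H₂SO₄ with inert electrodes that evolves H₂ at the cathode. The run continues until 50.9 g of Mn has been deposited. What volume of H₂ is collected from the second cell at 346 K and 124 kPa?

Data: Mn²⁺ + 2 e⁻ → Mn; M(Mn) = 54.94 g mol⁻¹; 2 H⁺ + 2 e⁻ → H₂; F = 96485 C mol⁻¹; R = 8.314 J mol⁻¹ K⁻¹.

n(Mn) = 50.9 / 54.94 = 0.9265 mol, so n(e⁻) = 2 × 0.9265 = 1.853 mol.
The cells are in series, so the same 1.853 mol of electrons passes through the second cell.
2 H⁺ + 2 e⁻ → H₂ — 2 mol e⁻ per mol H₂, so n(H₂) = 1.853/2 = 0.9265 mol.
V = nRT/P = (0.9265 × 8.314 × 346) / (124 × 10³) = 0.0215 m³ = 21.5 L.

21.5 L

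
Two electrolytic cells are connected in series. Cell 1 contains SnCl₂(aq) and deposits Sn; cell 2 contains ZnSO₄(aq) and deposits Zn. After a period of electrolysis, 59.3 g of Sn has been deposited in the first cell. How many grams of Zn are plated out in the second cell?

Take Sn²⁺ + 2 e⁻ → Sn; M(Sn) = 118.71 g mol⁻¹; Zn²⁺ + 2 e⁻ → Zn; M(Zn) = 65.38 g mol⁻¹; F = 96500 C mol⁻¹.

32.7 g

n(Sn) = 59.3 / 118.71 = 0.4995 mol.
Since Sn²⁺ + 2 e⁻ → Sn, n(e⁻) passed = 2 × 0.4995 = 0.9991 mol.
Cells in series carry the same charge, so the same 0.9991 mol of electrons passes through cell 2.
Zn²⁺ + 2 e⁻ → Zn, so n(Zn) = 0.9991 / 2 = 0.4995 mol.
m(Zn) = 0.4995 × 65.38 = 32.7 g.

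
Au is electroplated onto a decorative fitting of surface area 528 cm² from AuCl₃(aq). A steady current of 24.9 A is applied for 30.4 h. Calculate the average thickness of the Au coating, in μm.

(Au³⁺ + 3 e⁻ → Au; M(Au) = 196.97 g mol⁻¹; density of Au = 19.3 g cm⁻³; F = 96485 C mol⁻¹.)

Q = I·t = 24.90 × 109440 = 2725000 C; n(e⁻) = 28.24 mol.
n(Au) = n(e⁻)/3 = 9.414 mol, so m = 9.414 × 196.97 = 1854 g.
Volume = m/ρ = 1854 / 19.3 = 96.08 cm³.
Thickness = V/A = 96.08 / 528 = 0.182 cm = 1820 μm.

1820 μm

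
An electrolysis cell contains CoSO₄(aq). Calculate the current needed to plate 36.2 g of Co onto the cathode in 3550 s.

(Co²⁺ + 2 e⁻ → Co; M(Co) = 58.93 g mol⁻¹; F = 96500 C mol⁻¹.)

33.4 A

n(Co) = 36.2 / 58.93 = 0.6143 mol.
n(e⁻) = 2 × 0.6143 = 1.229 mol.
Q = n(e⁻)·F = 1.229 × 96500 = 118600 C.
I = Q/t = 118600 / 3550.0 s = 33.4 A.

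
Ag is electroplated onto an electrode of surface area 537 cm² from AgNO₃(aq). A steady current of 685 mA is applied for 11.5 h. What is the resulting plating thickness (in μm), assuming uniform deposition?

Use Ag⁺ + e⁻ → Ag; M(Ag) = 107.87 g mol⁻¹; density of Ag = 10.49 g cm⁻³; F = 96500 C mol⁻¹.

Q = I·t = 0.6850 × 41400 = 28360 C; n(e⁻) = 0.2939 mol.
n(Ag) = n(e⁻)/1 = 0.2939 mol, so m = 0.2939 × 107.87 = 31.70 g.
Volume = m/ρ = 31.70 / 10.49 = 3.022 cm³.
Thickness = V/A = 3.022 / 537 = 0.00563 cm = 56.3 μm.

56.3 μm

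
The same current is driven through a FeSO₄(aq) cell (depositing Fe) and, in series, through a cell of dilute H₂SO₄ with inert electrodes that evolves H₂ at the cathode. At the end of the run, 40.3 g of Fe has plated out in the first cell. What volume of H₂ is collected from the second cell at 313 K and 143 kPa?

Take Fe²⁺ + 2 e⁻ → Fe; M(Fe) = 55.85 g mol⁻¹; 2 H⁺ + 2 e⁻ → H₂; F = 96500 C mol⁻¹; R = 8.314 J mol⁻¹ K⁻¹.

n(Fe) = 40.3 / 55.85 = 0.7216 mol, so n(e⁻) = 2 × 0.7216 = 1.443 mol.
The cells are in series, so the same 1.443 mol of electrons passes through the second cell.
2 H⁺ + 2 e⁻ → H₂ — 2 mol e⁻ per mol H₂, so n(H₂) = 1.443/2 = 0.7216 mol.
V = nRT/P = (0.7216 × 8.314 × 313) / (143 × 10³) = 0.0131 m³ = 13.1 L.

13.1 L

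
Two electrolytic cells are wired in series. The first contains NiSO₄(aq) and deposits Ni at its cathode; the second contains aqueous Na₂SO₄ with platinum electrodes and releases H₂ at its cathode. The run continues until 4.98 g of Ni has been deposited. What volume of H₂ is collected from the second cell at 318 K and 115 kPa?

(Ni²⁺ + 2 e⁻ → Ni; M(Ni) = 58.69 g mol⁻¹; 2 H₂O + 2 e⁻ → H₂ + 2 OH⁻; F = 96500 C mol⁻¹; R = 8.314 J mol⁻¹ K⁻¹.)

n(Ni) = 4.98 / 58.69 = 0.08485 mol, so n(e⁻) = 2 × 0.08485 = 0.1697 mol.
The cells are in series, so the same 0.1697 mol of electrons passes through the second cell.
2 H₂O + 2 e⁻ → H₂ + 2 OH⁻ — 2 mol e⁻ per mol H₂, so n(H₂) = 0.1697/2 = 0.08485 mol.
V = nRT/P = (0.08485 × 8.314 × 318) / (115 × 10³) = 0.00195 m³ = 1.95 L.

1.95 L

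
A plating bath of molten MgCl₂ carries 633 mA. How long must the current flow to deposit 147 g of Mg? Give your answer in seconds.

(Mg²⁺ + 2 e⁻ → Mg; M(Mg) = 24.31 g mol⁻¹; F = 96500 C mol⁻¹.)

n(Mg) = m/M = 147 / 24.31 = 6.047 mol.
Each Mg atom requires 2 electrons, so n(e⁻) = 2 × 6.047 = 12.09 mol.
Q = n(e⁻)·F = 12.09 × 96500 = 1167000 C.
t = Q/I = 1167000 / 0.6330 A = 1844000 s.

1.84 × 10⁶ s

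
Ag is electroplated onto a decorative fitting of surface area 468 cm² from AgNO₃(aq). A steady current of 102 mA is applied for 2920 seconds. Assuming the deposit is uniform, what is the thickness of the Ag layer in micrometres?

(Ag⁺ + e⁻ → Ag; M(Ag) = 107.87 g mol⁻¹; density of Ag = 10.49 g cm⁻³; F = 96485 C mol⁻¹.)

0.678 μm

Q = I·t = 0.1020 × 2920.0 = 297.8 C; n(e⁻) = 0.003087 mol.
n(Ag) = n(e⁻)/1 = 0.003087 mol, so m = 0.003087 × 107.87 = 0.3330 g.
Volume = m/ρ = 0.3330 / 10.49 = 0.03174 cm³.
Thickness = V/A = 0.03174 / 468 = 6.78 × 10⁻⁵ cm = 0.678 μm.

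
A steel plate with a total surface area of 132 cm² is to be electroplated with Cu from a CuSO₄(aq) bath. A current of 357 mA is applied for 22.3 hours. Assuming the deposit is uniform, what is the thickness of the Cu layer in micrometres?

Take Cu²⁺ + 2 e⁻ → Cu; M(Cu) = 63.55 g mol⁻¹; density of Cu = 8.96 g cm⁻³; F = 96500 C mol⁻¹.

Q = I·t = 0.3570 × 80280 = 28660 C; n(e⁻) = 0.2970 mol.
n(Cu) = n(e⁻)/2 = 0.1485 mol, so m = 0.1485 × 63.55 = 9.437 g.
Volume = m/ρ = 9.437 / 8.96 = 1.053 cm³.
Thickness = V/A = 1.053 / 132 = 0.00798 cm = 79.8 μm.

79.8 μm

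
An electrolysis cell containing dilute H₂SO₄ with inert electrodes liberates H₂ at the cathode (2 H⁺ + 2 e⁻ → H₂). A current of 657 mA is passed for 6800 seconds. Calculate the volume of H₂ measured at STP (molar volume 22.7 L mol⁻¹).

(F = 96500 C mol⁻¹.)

0.525 L

Q = I·t = 0.6570 A × 6800.0 s = 4468 C.
n(e⁻) = Q/F = 4468 / 96500 = 0.04630 mol.
2 electrons are transferred per H₂ molecule, so n(H₂) = 0.04630 / 2 = 0.02315 mol.
V = n × V_m = 0.02315 × 22.7 = 0.525 L.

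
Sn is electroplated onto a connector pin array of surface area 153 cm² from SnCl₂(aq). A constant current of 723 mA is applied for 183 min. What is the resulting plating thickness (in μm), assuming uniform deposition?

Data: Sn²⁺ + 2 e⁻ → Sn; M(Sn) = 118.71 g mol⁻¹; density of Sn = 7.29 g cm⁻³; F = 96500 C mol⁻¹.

43.8 μm

Q = I·t = 0.7230 × 10980 = 7939 C; n(e⁻) = 0.08226 mol.
n(Sn) = n(e⁻)/2 = 0.04113 mol, so m = 0.04113 × 118.71 = 4.883 g.
Volume = m/ρ = 4.883 / 7.29 = 0.6698 cm³.
Thickness = V/A = 0.6698 / 153 = 0.00438 cm = 43.8 μm.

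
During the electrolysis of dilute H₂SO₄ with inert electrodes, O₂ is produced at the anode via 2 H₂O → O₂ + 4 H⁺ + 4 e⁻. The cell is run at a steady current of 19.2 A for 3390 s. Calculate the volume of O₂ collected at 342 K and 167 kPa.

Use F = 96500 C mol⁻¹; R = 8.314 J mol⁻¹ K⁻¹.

2.87 L

Q = I·t = 19.20 A × 3390.0 s = 65090 C.
n(e⁻) = Q/F = 65090 / 96500 = 0.6745 mol.
4 electrons are transferred per O₂ molecule, so n(O₂) = 0.6745 / 4 = 0.1686 mol.
V = nRT/P = (0.1686 × 8.314 × 342) / (167 × 10³ Pa) = 0.00287 m³ = 2.87 L.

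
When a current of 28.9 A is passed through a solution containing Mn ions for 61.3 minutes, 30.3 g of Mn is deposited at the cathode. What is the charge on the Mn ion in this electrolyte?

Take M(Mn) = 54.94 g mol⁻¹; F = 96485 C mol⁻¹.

Q = I·t = 28.90 A × 3678.0 s = 106300 C, so n(e⁻) = 106300/96485 = 1.102 mol.
n(Mn) deposited = 30.3 / 54.94 = 0.5515 mol.
Electrons per atom = n(e⁻)/n(Mn) = 1.102 / 0.5515 = 2.00 ≈ 2, so the ion is Mn²⁺.

+2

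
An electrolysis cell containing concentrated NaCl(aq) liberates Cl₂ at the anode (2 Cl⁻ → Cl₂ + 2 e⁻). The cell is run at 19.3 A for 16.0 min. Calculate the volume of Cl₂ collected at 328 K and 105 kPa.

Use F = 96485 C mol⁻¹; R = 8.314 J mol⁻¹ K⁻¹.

Q = I·t = 19.30 A × 960.00 s = 18530 C.
n(e⁻) = Q/F = 18530 / 96485 = 0.1920 mol.
2 electrons are transferred per Cl₂ molecule, so n(Cl₂) = 0.1920 / 2 = 0.09601 mol.
V = nRT/P = (0.09601 × 8.314 × 328) / (105 × 10³ Pa) = 0.00249 m³ = 2.49 L.

2.49 L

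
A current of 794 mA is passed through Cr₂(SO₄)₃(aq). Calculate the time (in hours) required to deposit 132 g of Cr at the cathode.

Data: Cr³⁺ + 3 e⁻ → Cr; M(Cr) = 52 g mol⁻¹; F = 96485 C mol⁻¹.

257 h

n(Cr) = m/M = 132 / 52 = 2.538 mol.
Each Cr atom requires 3 electrons, so n(e⁻) = 3 × 2.538 = 7.615 mol.
Q = n(e⁻)·F = 7.615 × 96485 = 734800 C.
t = Q/I = 734800 / 0.7940 A = 925400 s = 257 h.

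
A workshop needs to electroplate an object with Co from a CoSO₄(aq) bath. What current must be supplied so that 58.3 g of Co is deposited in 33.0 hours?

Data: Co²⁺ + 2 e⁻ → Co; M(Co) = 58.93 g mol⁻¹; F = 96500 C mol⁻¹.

n(Co) = 58.3 / 58.93 = 0.9893 mol.
n(e⁻) = 2 × 0.9893 = 1.979 mol.
Q = n(e⁻)·F = 1.979 × 96500 = 190900 C.
I = Q/t = 190900 / 118800 s = 1.61 A.

1.61 A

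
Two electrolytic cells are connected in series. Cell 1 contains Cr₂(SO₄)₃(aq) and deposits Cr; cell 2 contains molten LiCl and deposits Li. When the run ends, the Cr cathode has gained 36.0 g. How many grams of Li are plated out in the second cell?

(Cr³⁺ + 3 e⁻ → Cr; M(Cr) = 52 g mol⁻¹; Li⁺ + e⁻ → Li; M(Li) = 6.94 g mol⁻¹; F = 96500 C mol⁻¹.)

14.4 g

n(Cr) = 36.0 / 52 = 0.6923 mol.
Since Cr³⁺ + 3 e⁻ → Cr, n(e⁻) passed = 3 × 0.6923 = 2.077 mol.
Cells in series carry the same charge, so the same 2.077 mol of electrons passes through cell 2.
Li⁺ + e⁻ → Li, so n(Li) = 2.077 / 1 = 2.077 mol.
m(Li) = 2.077 × 6.94 = 14.4 g.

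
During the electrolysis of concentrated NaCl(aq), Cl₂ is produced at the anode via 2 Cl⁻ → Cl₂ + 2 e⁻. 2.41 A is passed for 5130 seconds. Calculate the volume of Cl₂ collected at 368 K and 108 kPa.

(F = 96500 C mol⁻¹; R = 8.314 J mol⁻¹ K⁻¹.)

1.81 L

Q = I·t = 2.410 A × 5130.0 s = 12360 C.
n(e⁻) = Q/F = 12360 / 96500 = 0.1281 mol.
2 electrons are transferred per Cl₂ molecule, so n(Cl₂) = 0.1281 / 2 = 0.06406 mol.
V = nRT/P = (0.06406 × 8.314 × 368) / (108 × 10³ Pa) = 0.00181 m³ = 1.81 L.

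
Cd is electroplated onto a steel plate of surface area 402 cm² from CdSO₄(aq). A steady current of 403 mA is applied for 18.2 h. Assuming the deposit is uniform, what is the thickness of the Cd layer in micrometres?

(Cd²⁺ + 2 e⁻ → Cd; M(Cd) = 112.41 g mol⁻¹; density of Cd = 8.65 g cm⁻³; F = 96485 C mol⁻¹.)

Q = I·t = 0.4030 × 65520 = 26400 C; n(e⁻) = 0.2737 mol.
n(Cd) = n(e⁻)/2 = 0.1368 mol, so m = 0.1368 × 112.41 = 15.38 g.
Volume = m/ρ = 15.38 / 8.65 = 1.778 cm³.
Thickness = V/A = 1.778 / 402 = 0.00442 cm = 44.2 μm.

44.2 μm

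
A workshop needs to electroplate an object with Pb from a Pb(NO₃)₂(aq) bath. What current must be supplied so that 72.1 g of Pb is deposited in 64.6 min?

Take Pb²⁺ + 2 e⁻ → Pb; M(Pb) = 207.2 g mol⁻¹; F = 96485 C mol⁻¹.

17.3 A

n(Pb) = 72.1 / 207.2 = 0.3480 mol.
n(e⁻) = 2 × 0.3480 = 0.6959 mol.
Q = n(e⁻)·F = 0.6959 × 96485 = 67150 C.
I = Q/t = 67150 / 3876.0 s = 17.3 A.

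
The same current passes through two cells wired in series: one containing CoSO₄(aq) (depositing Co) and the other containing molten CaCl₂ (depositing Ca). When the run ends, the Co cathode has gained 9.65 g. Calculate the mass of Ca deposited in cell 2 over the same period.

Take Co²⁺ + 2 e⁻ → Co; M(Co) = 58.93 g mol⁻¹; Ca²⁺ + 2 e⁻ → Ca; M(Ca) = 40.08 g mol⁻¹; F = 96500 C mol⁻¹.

n(Co) = 9.65 / 58.93 = 0.1638 mol.
Since Co²⁺ + 2 e⁻ → Co, n(e⁻) passed = 2 × 0.1638 = 0.3275 mol.
Cells in series carry the same charge, so the same 0.3275 mol of electrons passes through cell 2.
Ca²⁺ + 2 e⁻ → Ca, so n(Ca) = 0.3275 / 2 = 0.1638 mol.
m(Ca) = 0.1638 × 40.08 = 6.56 g.

6.56 g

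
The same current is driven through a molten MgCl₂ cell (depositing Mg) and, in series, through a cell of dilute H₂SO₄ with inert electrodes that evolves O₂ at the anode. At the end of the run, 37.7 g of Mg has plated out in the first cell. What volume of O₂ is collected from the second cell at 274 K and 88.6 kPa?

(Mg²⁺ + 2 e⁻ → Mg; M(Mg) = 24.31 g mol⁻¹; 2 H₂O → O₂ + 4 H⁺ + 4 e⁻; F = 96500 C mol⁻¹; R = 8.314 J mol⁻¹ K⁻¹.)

n(Mg) = 37.7 / 24.31 = 1.551 mol, so n(e⁻) = 2 × 1.551 = 3.102 mol.
The cells are in series, so the same 3.102 mol of electrons passes through the second cell.
2 H₂O → O₂ + 4 H⁺ + 4 e⁻ — 4 mol e⁻ per mol O₂, so n(O₂) = 3.102/4 = 0.7754 mol.
V = nRT/P = (0.7754 × 8.314 × 274) / (88.6 × 10³) = 0.0199 m³ = 19.9 L.

19.9 L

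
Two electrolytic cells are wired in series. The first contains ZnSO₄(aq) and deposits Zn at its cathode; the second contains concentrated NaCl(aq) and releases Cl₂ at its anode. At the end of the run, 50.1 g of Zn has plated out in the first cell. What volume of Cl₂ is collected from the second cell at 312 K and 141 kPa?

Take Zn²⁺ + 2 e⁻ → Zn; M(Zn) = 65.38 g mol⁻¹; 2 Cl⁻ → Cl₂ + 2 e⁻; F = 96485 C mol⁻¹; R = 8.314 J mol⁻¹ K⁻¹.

n(Zn) = 50.1 / 65.38 = 0.7663 mol, so n(e⁻) = 2 × 0.7663 = 1.533 mol.
The cells are in series, so the same 1.533 mol of electrons passes through the second cell.
2 Cl⁻ → Cl₂ + 2 e⁻ — 2 mol e⁻ per mol Cl₂, so n(Cl₂) = 1.533/2 = 0.7663 mol.
V = nRT/P = (0.7663 × 8.314 × 312) / (141 × 10³) = 0.0141 m³ = 14.1 L.

14.1 L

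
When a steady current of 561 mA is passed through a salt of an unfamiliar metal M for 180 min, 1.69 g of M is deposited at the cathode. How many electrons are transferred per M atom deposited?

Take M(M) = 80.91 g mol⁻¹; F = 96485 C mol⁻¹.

Q = I·t = 0.5610 A × 10800 s = 6059 C, so n(e⁻) = 6059/96485 = 0.06280 mol.
n(M) deposited = 1.69 / 80.91 = 0.02089 mol.
Electrons per atom = n(e⁻)/n(M) = 0.06280 / 0.02089 = 3.01 ≈ 3, so the ion is M³⁺.

3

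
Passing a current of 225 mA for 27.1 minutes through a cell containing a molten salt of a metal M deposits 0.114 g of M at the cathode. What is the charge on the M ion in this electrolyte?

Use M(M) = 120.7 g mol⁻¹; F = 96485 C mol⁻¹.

Q = I·t = 0.2250 A × 1626.0 s = 365.8 C, so n(e⁻) = 365.8/96485 = 0.003792 mol.
n(M) deposited = 0.114 / 120.7 = 0.0009445 mol.
Electrons per atom = n(e⁻)/n(M) = 0.003792 / 0.0009445 = 4.01 ≈ 4, so the ion is M⁴⁺.

+4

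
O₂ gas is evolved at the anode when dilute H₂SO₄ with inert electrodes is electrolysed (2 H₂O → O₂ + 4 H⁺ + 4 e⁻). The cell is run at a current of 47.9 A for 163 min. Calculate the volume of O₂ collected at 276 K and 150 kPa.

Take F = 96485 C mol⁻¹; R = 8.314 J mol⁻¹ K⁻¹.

Q = I·t = 47.90 A × 9780.0 s = 468500 C.
n(e⁻) = Q/F = 468500 / 96485 = 4.855 mol.
4 electrons are transferred per O₂ molecule, so n(O₂) = 4.855 / 4 = 1.214 mol.
V = nRT/P = (1.214 × 8.314 × 276) / (150 × 10³ Pa) = 0.0186 m³ = 18.6 L.

18.6 L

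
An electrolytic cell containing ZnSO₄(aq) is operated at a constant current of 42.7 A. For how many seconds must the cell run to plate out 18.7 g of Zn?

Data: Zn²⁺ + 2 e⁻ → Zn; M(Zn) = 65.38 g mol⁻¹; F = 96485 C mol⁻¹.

n(Zn) = m/M = 18.7 / 65.38 = 0.2860 mol.
Each Zn atom requires 2 electrons, so n(e⁻) = 2 × 0.2860 = 0.5720 mol.
Q = n(e⁻)·F = 0.5720 × 96485 = 55190 C.
t = Q/I = 55190 / 42.70 A = 1293 s.

1290 s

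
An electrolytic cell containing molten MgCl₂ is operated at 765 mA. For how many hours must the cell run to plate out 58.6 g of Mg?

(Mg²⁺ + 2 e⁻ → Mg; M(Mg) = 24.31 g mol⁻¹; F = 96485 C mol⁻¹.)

n(Mg) = m/M = 58.6 / 24.31 = 2.411 mol.
Each Mg atom requires 2 electrons, so n(e⁻) = 2 × 2.411 = 4.821 mol.
Q = n(e⁻)·F = 4.821 × 96485 = 465200 C.
t = Q/I = 465200 / 0.7650 A = 608100 s = 169 h.

169 h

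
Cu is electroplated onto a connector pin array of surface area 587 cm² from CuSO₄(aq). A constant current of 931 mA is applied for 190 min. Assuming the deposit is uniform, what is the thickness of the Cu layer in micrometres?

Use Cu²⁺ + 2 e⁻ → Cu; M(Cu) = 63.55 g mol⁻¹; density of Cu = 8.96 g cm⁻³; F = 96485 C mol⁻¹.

Q = I·t = 0.9310 × 11400 = 10610 C; n(e⁻) = 0.1100 mol.
n(Cu) = n(e⁻)/2 = 0.05500 mol, so m = 0.05500 × 63.55 = 3.495 g.
Volume = m/ρ = 3.495 / 8.96 = 0.3901 cm³.
Thickness = V/A = 0.3901 / 587 = 6.65 × 10⁻⁴ cm = 6.65 μm.

6.65 μm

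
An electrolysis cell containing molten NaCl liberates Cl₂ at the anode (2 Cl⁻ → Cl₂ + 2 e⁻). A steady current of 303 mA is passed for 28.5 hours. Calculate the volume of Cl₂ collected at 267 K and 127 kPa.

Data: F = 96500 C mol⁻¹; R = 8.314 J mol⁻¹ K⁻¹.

Q = I·t = 0.3030 A × 102600 s = 31090 C.
n(e⁻) = Q/F = 31090 / 96500 = 0.3222 mol.
2 electrons are transferred per Cl₂ molecule, so n(Cl₂) = 0.3222 / 2 = 0.1611 mol.
V = nRT/P = (0.1611 × 8.314 × 267) / (127 × 10³ Pa) = 0.00282 m³ = 2.82 L.

2.82 L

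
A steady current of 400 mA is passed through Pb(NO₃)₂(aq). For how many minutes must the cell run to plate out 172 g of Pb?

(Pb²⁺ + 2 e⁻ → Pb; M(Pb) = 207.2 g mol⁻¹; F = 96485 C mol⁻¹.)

6670 min

n(Pb) = m/M = 172 / 207.2 = 0.8301 mol.
Each Pb atom requires 2 electrons, so n(e⁻) = 2 × 0.8301 = 1.660 mol.
Q = n(e⁻)·F = 1.660 × 96485 = 160200 C.
t = Q/I = 160200 / 0.4000 A = 400500 s = 6670 min.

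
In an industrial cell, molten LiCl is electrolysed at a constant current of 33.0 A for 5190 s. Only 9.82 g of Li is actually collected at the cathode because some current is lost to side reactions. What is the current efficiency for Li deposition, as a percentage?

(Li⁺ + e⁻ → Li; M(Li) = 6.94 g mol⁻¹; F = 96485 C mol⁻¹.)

Q = I·t = 33.00 × 5190.0 = 171300 C; n(e⁻) = 171300/96485 = 1.775 mol.
Theoretical n(Li) = n(e⁻)/1 = 1.775 mol, i.e. m_theo = 1.775 × 6.94 = 12.32 g.
Efficiency = m_actual / m_theo = 9.82 / 12.32 = 79.7 %.

79.7 %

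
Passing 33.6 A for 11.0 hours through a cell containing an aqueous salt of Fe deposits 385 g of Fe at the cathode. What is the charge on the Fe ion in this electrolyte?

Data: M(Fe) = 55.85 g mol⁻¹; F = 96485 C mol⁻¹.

Q = I·t = 33.60 A × 39600 s = 1331000 C, so n(e⁻) = 1331000/96485 = 13.79 mol.
n(Fe) deposited = 385 / 55.85 = 6.893 mol.
Electrons per atom = n(e⁻)/n(Fe) = 13.79 / 6.893 = 2.00 ≈ 2, so the ion is Fe²⁺.

+2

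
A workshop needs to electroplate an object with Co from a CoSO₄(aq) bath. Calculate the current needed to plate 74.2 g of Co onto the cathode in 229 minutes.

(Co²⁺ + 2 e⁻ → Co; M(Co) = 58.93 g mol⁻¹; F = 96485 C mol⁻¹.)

17.7 A

n(Co) = 74.2 / 58.93 = 1.259 mol.
n(e⁻) = 2 × 1.259 = 2.518 mol.
Q = n(e⁻)·F = 2.518 × 96485 = 243000 C.
I = Q/t = 243000 / 13740 s = 17.7 A.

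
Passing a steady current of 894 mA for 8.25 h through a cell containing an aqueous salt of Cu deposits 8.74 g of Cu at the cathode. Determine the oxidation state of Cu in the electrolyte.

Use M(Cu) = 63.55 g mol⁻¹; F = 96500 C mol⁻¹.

Q = I·t = 0.8940 A × 29700 s = 26550 C, so n(e⁻) = 26550/96500 = 0.2751 mol.
n(Cu) deposited = 8.74 / 63.55 = 0.1375 mol.
Electrons per atom = n(e⁻)/n(Cu) = 0.2751 / 0.1375 = 2.00 ≈ 2, so the ion is Cu²⁺.

+2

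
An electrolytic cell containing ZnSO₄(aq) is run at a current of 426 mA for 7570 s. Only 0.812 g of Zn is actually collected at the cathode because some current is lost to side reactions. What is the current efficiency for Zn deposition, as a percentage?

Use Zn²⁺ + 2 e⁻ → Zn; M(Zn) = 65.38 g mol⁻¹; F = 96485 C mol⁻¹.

Q = I·t = 0.4260 × 7570.0 = 3225 C; n(e⁻) = 3225/96485 = 0.03342 mol.
Theoretical n(Zn) = n(e⁻)/2 = 0.01671 mol, i.e. m_theo = 0.01671 × 65.38 = 1.093 g.
Efficiency = m_actual / m_theo = 0.812 / 1.093 = 74.3 %.

74.3 %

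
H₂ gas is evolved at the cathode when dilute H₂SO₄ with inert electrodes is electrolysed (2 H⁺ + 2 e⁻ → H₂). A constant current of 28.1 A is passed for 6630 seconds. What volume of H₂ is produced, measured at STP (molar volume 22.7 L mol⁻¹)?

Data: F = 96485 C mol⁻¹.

Q = I·t = 28.10 A × 6630.0 s = 186300 C.
n(e⁻) = Q/F = 186300 / 96485 = 1.931 mol.
2 electrons are transferred per H₂ molecule, so n(H₂) = 1.931 / 2 = 0.9655 mol.
V = n × V_m = 0.9655 × 22.7 = 21.9 L.

21.9 L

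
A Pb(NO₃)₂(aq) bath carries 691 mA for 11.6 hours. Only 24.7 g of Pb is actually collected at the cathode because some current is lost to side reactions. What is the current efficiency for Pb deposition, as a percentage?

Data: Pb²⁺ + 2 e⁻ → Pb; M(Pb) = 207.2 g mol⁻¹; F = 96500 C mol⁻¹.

79.7 %

Q = I·t = 0.6910 × 41760 = 28860 C; n(e⁻) = 28860/96500 = 0.2990 mol.
Theoretical n(Pb) = n(e⁻)/2 = 0.1495 mol, i.e. m_theo = 0.1495 × 207.2 = 30.98 g.
Efficiency = m_actual / m_theo = 24.7 / 30.98 = 79.7 %.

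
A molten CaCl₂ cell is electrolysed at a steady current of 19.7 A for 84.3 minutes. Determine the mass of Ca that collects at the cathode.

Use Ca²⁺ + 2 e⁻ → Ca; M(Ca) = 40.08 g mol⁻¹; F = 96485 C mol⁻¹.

Q = I·t = 19.70 A × 5058.0 s = 99640 C.
n(e⁻) = Q/F = 99640 / 96485 = 1.033 mol.
Ca²⁺ + 2 e⁻ → Ca, so n(Ca) = n(e⁻)/2 = 0.5164 mol.
m = n·M = 0.5164 × 40.08 = 20.7 g.

20.7 g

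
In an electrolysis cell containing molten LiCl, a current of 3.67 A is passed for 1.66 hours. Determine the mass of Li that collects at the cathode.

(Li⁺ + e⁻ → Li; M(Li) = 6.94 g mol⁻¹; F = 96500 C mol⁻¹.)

1.58 g

Q = I·t = 3.670 A × 5976.0 s = 21930 C.
n(e⁻) = Q/F = 21930 / 96500 = 0.2273 mol.
Li⁺ + e⁻ → Li, so n(Li) = n(e⁻)/1 = 0.2273 mol.
m = n·M = 0.2273 × 6.94 = 1.58 g.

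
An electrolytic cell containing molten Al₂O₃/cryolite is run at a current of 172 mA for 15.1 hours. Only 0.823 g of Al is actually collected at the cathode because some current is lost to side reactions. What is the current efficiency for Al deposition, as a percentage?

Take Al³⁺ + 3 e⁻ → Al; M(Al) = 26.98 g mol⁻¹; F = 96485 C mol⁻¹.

94.4 %

Q = I·t = 0.1720 × 54360 = 9350 C; n(e⁻) = 9350/96485 = 0.09691 mol.
Theoretical n(Al) = n(e⁻)/3 = 0.03230 mol, i.e. m_theo = 0.03230 × 26.98 = 0.8715 g.
Efficiency = m_actual / m_theo = 0.823 / 0.8715 = 94.4 %.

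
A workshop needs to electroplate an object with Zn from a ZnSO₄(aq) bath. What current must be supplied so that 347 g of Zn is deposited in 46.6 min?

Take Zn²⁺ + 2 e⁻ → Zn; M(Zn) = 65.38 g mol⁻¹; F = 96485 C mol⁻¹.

n(Zn) = 347 / 65.38 = 5.307 mol.
n(e⁻) = 2 × 5.307 = 10.61 mol.
Q = n(e⁻)·F = 10.61 × 96485 = 1024000 C.
I = Q/t = 1024000 / 2796.0 s = 366 A.

366 A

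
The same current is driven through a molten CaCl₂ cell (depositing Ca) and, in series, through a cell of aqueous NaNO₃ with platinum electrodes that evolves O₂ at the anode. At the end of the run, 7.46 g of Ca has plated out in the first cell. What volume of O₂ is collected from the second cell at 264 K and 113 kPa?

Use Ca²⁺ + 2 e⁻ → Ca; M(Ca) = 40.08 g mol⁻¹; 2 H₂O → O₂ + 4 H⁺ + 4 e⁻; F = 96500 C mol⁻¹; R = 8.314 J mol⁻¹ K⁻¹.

n(Ca) = 7.46 / 40.08 = 0.1861 mol, so n(e⁻) = 2 × 0.1861 = 0.3723 mol.
The cells are in series, so the same 0.3723 mol of electrons passes through the second cell.
2 H₂O → O₂ + 4 H⁺ + 4 e⁻ — 4 mol e⁻ per mol O₂, so n(O₂) = 0.3723/4 = 0.09306 mol.
V = nRT/P = (0.09306 × 8.314 × 264) / (113 × 10³) = 0.00181 m³ = 1.81 L.

1.81 L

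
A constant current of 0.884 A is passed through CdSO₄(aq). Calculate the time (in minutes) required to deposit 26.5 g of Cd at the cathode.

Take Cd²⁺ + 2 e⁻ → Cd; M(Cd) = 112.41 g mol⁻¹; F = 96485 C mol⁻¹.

n(Cd) = m/M = 26.5 / 112.41 = 0.2357 mol.
Each Cd atom requires 2 electrons, so n(e⁻) = 2 × 0.2357 = 0.4715 mol.
Q = n(e⁻)·F = 0.4715 × 96485 = 45490 C.
t = Q/I = 45490 / 0.8840 A = 51460 s = 858 min.

858 min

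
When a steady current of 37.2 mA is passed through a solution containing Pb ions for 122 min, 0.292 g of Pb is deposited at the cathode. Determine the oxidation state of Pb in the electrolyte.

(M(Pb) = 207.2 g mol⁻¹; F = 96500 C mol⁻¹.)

Q = I·t = 0.03720 A × 7320.0 s = 272.3 C, so n(e⁻) = 272.3/96500 = 0.002822 mol.
n(Pb) deposited = 0.292 / 207.2 = 0.001409 mol.
Electrons per atom = n(e⁻)/n(Pb) = 0.002822 / 0.001409 = 2.00 ≈ 2, so the ion is Pb²⁺.

+2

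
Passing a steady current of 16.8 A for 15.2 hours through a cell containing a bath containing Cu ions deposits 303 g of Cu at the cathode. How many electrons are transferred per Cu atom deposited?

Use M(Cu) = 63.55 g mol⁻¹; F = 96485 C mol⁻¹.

2

Q = I·t = 16.80 A × 54720 s = 919300 C, so n(e⁻) = 919300/96485 = 9.528 mol.
n(Cu) deposited = 303 / 63.55 = 4.768 mol.
Electrons per atom = n(e⁻)/n(Cu) = 9.528 / 4.768 = 2.00 ≈ 2, so the ion is Cu²⁺.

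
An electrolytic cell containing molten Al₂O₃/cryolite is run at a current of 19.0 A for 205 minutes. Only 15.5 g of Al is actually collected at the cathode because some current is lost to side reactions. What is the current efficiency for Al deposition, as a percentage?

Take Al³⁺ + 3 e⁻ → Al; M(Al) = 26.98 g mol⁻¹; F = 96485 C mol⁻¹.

Q = I·t = 19.00 × 12300 = 233700 C; n(e⁻) = 233700/96485 = 2.422 mol.
Theoretical n(Al) = n(e⁻)/3 = 0.8074 mol, i.e. m_theo = 0.8074 × 26.98 = 21.78 g.
Efficiency = m_actual / m_theo = 15.5 / 21.78 = 71.2 %.

71.2 %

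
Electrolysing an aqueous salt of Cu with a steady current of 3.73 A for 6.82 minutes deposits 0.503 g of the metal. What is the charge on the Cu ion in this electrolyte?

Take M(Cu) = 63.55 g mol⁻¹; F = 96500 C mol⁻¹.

+2

Q = I·t = 3.730 A × 409.20 s = 1526 C, so n(e⁻) = 1526/96500 = 0.01582 mol.
n(Cu) deposited = 0.503 / 63.55 = 0.007915 mol.
Electrons per atom = n(e⁻)/n(Cu) = 0.01582 / 0.007915 = 2.00 ≈ 2, so the ion is Cu²⁺.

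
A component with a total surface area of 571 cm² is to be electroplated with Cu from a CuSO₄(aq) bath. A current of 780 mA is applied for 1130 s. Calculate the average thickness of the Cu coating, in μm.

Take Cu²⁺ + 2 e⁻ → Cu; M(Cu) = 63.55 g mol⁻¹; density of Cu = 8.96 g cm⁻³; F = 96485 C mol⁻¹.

Q = I·t = 0.7800 × 1130.0 = 881.4 C; n(e⁻) = 0.009135 mol.
n(Cu) = n(e⁻)/2 = 0.004568 mol, so m = 0.004568 × 63.55 = 0.2903 g.
Volume = m/ρ = 0.2903 / 8.96 = 0.03240 cm³.
Thickness = V/A = 0.03240 / 571 = 5.67 × 10⁻⁵ cm = 0.567 μm.

0.567 μm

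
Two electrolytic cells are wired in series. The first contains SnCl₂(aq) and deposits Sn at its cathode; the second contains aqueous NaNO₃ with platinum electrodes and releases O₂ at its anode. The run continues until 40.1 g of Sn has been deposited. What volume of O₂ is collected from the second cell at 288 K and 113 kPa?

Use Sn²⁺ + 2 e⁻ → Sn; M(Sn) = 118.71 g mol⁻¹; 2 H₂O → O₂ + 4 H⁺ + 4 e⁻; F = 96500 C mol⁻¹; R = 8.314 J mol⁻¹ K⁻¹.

3.58 L

n(Sn) = 40.1 / 118.71 = 0.3378 mol, so n(e⁻) = 2 × 0.3378 = 0.6756 mol.
The cells are in series, so the same 0.6756 mol of electrons passes through the second cell.
2 H₂O → O₂ + 4 H⁺ + 4 e⁻ — 4 mol e⁻ per mol O₂, so n(O₂) = 0.6756/4 = 0.1689 mol.
V = nRT/P = (0.1689 × 8.314 × 288) / (113 × 10³) = 0.00358 m³ = 3.58 L.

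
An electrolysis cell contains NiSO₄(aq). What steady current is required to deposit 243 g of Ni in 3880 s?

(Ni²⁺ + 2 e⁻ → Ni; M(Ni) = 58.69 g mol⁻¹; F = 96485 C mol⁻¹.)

n(Ni) = 243 / 58.69 = 4.140 mol.
n(e⁻) = 2 × 4.140 = 8.281 mol.
Q = n(e⁻)·F = 8.281 × 96485 = 799000 C.
I = Q/t = 799000 / 3880.0 s = 206 A.

206 A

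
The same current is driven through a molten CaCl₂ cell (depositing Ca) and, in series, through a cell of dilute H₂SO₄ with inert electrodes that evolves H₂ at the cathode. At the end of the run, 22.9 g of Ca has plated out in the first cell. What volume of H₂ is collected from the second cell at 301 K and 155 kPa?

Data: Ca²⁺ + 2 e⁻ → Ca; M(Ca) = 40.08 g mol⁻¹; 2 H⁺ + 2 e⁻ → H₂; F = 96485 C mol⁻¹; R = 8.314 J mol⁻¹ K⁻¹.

9.22 L

n(Ca) = 22.9 / 40.08 = 0.5714 mol, so n(e⁻) = 2 × 0.5714 = 1.143 mol.
The cells are in series, so the same 1.143 mol of electrons passes through the second cell.
2 H⁺ + 2 e⁻ → H₂ — 2 mol e⁻ per mol H₂, so n(H₂) = 1.143/2 = 0.5714 mol.
V = nRT/P = (0.5714 × 8.314 × 301) / (155 × 10³) = 0.00922 m³ = 9.22 L.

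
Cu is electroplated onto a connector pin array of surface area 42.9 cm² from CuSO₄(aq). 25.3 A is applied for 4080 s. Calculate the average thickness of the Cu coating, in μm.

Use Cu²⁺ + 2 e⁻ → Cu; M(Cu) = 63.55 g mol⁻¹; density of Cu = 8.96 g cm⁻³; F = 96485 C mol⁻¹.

884 μm

Q = I·t = 25.30 × 4080.0 = 103200 C; n(e⁻) = 1.070 mol.
n(Cu) = n(e⁻)/2 = 0.5349 mol, so m = 0.5349 × 63.55 = 33.99 g.
Volume = m/ρ = 33.99 / 8.96 = 3.794 cm³.
Thickness = V/A = 3.794 / 42.9 = 0.0884 cm = 884 μm.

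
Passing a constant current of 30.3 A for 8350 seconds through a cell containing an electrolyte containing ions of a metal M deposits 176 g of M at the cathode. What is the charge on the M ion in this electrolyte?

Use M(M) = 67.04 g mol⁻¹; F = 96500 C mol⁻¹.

Q = I·t = 30.30 A × 8350.0 s = 253000 C, so n(e⁻) = 253000/96500 = 2.622 mol.
n(M) deposited = 176 / 67.04 = 2.625 mol.
Electrons per atom = n(e⁻)/n(M) = 2.622 / 2.625 = 0.999 ≈ 1, so the ion is M⁺.

+1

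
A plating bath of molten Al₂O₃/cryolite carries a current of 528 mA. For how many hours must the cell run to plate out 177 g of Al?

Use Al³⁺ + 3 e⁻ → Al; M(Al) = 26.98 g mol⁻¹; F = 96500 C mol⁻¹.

n(Al) = m/M = 177 / 26.98 = 6.560 mol.
Each Al atom requires 3 electrons, so n(e⁻) = 3 × 6.560 = 19.68 mol.
Q = n(e⁻)·F = 19.68 × 96500 = 1899000 C.
t = Q/I = 1899000 / 0.5280 A = 3597000 s = 999 h.

999 h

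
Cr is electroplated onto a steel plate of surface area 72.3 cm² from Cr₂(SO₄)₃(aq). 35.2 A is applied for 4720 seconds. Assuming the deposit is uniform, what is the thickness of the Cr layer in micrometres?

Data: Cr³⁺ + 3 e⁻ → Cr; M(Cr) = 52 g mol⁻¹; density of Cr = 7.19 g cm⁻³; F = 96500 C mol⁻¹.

Q = I·t = 35.20 × 4720.0 = 166100 C; n(e⁻) = 1.722 mol.
n(Cr) = n(e⁻)/3 = 0.5739 mol, so m = 0.5739 × 52 = 29.84 g.
Volume = m/ρ = 29.84 / 7.19 = 4.151 cm³.
Thickness = V/A = 4.151 / 72.3 = 0.0574 cm = 574 μm.

574 μm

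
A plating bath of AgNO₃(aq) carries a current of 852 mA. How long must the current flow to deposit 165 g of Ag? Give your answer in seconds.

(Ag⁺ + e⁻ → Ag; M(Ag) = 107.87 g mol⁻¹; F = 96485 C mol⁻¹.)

1.73 × 10⁵ s

n(Ag) = m/M = 165 / 107.87 = 1.530 mol.
Each Ag atom requires 1 electron, so n(e⁻) = 1 × 1.530 = 1.530 mol.
Q = n(e⁻)·F = 1.530 × 96485 = 147600 C.
t = Q/I = 147600 / 0.8520 A = 173200 s.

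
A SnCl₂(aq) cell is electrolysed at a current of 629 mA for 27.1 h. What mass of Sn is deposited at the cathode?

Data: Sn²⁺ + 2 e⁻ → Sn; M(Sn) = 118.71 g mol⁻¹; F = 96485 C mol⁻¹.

Q = I·t = 0.6290 A × 97560 s = 61370 C.
n(e⁻) = Q/F = 61370 / 96485 = 0.6360 mol.
Sn²⁺ + 2 e⁻ → Sn, so n(Sn) = n(e⁻)/2 = 0.3180 mol.
m = n·M = 0.3180 × 118.71 = 37.8 g.

37.8 g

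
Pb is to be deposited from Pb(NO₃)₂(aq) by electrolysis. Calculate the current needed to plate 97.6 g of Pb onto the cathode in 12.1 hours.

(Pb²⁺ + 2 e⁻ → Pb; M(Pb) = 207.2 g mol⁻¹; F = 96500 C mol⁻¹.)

2.09 A

n(Pb) = 97.6 / 207.2 = 0.4710 mol.
n(e⁻) = 2 × 0.4710 = 0.9421 mol.
Q = n(e⁻)·F = 0.9421 × 96500 = 90910 C.
I = Q/t = 90910 / 43560 s = 2.09 A.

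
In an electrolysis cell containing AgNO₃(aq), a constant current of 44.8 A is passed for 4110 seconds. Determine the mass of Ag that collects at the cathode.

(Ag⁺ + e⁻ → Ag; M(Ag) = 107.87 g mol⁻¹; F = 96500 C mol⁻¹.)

206 g

Q = I·t = 44.80 A × 4110.0 s = 184100 C.
n(e⁻) = Q/F = 184100 / 96500 = 1.908 mol.
Ag⁺ + e⁻ → Ag, so n(Ag) = n(e⁻)/1 = 1.908 mol.
m = n·M = 1.908 × 107.87 = 206 g.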